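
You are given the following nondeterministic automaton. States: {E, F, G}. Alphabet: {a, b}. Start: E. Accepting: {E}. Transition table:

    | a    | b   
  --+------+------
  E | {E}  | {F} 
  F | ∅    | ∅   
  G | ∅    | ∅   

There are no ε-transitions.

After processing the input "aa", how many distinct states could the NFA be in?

Start in {E}.
Read 'a': E→{E}; now {E}.
Read 'a': E→{E}; now {E}.
That set has 1 state.

1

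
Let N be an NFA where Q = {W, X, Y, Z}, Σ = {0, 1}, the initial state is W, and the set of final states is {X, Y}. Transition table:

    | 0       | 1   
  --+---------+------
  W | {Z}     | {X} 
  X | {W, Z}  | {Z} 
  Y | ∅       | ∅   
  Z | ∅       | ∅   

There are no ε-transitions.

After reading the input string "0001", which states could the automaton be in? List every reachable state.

∅

Start in {W}.
Read '0': W→{Z}; now {Z}.
Read '0': Z→∅; now ∅.
The set is empty and remains empty for the remaining 2 symbols.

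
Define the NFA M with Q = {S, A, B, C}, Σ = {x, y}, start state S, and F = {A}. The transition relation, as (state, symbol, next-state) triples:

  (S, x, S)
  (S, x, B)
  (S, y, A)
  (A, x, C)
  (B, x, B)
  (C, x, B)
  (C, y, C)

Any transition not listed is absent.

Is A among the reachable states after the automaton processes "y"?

Start in {S}.
Read 'y': S→{A}; now {A}.
State A is in {A}.

Yes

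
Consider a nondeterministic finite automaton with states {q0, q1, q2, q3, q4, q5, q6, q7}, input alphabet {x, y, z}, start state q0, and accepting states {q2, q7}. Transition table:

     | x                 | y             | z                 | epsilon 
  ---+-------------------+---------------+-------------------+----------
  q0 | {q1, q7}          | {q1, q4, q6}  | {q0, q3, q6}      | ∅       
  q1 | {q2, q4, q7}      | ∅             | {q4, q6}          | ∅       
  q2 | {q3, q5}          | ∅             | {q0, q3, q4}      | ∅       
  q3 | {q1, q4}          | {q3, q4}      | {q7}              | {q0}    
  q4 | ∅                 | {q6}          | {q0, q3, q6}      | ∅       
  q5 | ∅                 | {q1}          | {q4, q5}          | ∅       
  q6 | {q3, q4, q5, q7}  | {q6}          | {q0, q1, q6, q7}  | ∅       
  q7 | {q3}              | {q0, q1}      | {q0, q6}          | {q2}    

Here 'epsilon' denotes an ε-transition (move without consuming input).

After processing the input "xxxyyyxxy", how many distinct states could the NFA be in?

5

Start in {q0}.
Read 'x': q0→{q1, q7}; union {q1, q7}; ε-closure = {q1, q2, q7}.
Read 'x': q1→{q2, q4, q7}, q2→{q3, q5}, q7→{q3}; union {q2, q3, q4, q5, q7}; ε-closure = {q0, q2, q3, q4, q5, q7}.
Read 'x': q0→{q1, q7}, q2→{q3, q5}, q3→{q1, q4}, q4→∅, q5→∅, q7→{q3}; union {q1, q3, q4, q5, q7}; ε-closure = {q0, q1, q2, q3, q4, q5, q7}.
Read 'y': q0→{q1, q4, q6}, q1→∅, q2→∅, q3→{q3, q4}, q4→{q6}, q5→{q1}, q7→{q0, q1}; now {q0, q1, q3, q4, q6}.
Read 'y': q0→{q1, q4, q6}, q1→∅, q3→{q3, q4}, q4→{q6}, q6→{q6}; union {q1, q3, q4, q6}; ε-closure = {q0, q1, q3, q4, q6}.
Read 'y': q0→{q1, q4, q6}, q1→∅, q3→{q3, q4}, q4→{q6}, q6→{q6}; union {q1, q3, q4, q6}; ε-closure = {q0, q1, q3, q4, q6}.
Read 'x': q0→{q1, q7}, q1→{q2, q4, q7}, q3→{q1, q4}, q4→∅, q6→{q3, q4, q5, q7}; union {q1, q2, q3, q4, q5, q7}; ε-closure = {q0, q1, q2, q3, q4, q5, q7}.
Read 'x': q0→{q1, q7}, q1→{q2, q4, q7}, q2→{q3, q5}, q3→{q1, q4}, q4→∅, q5→∅, q7→{q3}; union {q1, q2, q3, q4, q5, q7}; ε-closure = {q0, q1, q2, q3, q4, q5, q7}.
Read 'y': q0→{q1, q4, q6}, q1→∅, q2→∅, q3→{q3, q4}, q4→{q6}, q5→{q1}, q7→{q0, q1}; now {q0, q1, q3, q4, q6}.
That set has 5 states.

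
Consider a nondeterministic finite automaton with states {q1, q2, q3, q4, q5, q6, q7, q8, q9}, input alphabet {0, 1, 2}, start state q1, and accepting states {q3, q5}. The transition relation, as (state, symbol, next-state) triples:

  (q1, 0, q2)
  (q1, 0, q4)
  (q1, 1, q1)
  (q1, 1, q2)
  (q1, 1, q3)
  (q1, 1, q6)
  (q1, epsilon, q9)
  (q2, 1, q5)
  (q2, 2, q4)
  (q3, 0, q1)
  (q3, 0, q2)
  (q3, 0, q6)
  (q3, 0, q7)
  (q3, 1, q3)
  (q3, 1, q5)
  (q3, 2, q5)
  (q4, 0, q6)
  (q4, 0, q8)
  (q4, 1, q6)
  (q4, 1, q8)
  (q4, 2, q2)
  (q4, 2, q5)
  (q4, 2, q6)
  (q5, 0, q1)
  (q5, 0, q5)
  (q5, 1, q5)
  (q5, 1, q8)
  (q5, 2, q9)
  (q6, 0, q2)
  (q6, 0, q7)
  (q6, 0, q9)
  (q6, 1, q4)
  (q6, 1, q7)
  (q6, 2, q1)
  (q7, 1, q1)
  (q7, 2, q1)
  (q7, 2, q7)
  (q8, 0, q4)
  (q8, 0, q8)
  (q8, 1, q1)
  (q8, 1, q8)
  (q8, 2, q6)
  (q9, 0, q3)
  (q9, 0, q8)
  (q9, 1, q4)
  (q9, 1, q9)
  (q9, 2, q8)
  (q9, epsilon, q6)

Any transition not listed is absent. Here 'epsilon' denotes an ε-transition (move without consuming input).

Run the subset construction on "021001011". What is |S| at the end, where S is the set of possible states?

Start: ε-closure({q1}) = {q1, q6, q9}.
Read '0': {q1, q6, q9} → {q2, q3, q4, q6, q7, q8, q9}.
Read '2': {q2, q3, q4, q6, q7, q8, q9} → {q1, q2, q4, q5, q6, q7, q8, q9}.
Read '1': {q1, q2, q4, q5, q6, q7, q8, q9} → {q1, q2, q3, q4, q5, q6, q7, q8, q9}.
Read '0': {q1, q2, q3, q4, q5, q6, q7, q8, q9} → {q1, q2, q3, q4, q5, q6, q7, q8, q9}.
Read '0': {q1, q2, q3, q4, q5, q6, q7, q8, q9} → {q1, q2, q3, q4, q5, q6, q7, q8, q9}.
Read '1': {q1, q2, q3, q4, q5, q6, q7, q8, q9} → {q1, q2, q3, q4, q5, q6, q7, q8, q9}.
Read '0': {q1, q2, q3, q4, q5, q6, q7, q8, q9} → {q1, q2, q3, q4, q5, q6, q7, q8, q9}.
Read '1': {q1, q2, q3, q4, q5, q6, q7, q8, q9} → {q1, q2, q3, q4, q5, q6, q7, q8, q9}.
Read '1': {q1, q2, q3, q4, q5, q6, q7, q8, q9} → {q1, q2, q3, q4, q5, q6, q7, q8, q9}.
That set has 9 states.

9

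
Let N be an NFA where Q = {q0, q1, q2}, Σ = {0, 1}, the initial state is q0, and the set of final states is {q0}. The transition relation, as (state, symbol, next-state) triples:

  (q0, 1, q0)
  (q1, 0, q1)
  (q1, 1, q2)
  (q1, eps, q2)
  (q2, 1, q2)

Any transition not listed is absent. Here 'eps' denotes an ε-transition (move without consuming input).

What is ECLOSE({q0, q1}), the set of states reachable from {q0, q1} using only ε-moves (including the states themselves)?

{q0, q1, q2}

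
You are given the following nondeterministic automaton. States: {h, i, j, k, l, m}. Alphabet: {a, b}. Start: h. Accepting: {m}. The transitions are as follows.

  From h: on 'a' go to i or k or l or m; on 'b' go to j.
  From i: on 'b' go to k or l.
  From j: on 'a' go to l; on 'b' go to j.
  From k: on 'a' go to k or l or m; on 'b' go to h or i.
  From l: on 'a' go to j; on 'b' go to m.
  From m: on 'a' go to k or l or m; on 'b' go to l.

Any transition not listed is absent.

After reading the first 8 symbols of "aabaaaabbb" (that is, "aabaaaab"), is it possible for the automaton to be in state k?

Start in {h}.
Read 'a': {h} → {i, k, l, m}.
Read 'a': {i, k, l, m} → {j, k, l, m}.
Read 'b': {j, k, l, m} → {h, i, j, l, m}.
Read 'a': {h, i, j, l, m} → {i, j, k, l, m}.
Read 'a': {i, j, k, l, m} → {j, k, l, m}.
Read 'a': {j, k, l, m} → {j, k, l, m}.
Read 'a': {j, k, l, m} → {j, k, l, m}.
Read 'b': {j, k, l, m} → {h, i, j, l, m}.
State k is not in {h, i, j, l, m}.

No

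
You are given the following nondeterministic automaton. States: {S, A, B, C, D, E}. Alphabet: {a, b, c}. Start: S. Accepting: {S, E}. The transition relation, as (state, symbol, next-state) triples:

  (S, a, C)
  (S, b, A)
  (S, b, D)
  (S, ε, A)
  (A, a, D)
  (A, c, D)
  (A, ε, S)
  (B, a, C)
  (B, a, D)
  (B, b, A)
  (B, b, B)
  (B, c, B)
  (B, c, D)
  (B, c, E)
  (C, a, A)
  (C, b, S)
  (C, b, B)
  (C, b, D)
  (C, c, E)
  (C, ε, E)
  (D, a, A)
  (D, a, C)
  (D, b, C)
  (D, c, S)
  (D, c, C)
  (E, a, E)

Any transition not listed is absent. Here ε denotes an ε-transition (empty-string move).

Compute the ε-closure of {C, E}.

{C, E}

Begin with {C, E}.
No ε-moves leave this set, so the closure equals the set itself.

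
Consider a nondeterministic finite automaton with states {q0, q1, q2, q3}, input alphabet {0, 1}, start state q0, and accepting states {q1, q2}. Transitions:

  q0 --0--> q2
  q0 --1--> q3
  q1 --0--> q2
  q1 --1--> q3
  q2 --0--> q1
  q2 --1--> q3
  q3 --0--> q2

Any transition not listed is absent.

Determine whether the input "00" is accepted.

Yes

Start in {q0}.
Read '0': q0→{q2}; now {q2}.
Read '0': q2→{q1}; now {q1}.
The final set {q1} contains the accepting state q1.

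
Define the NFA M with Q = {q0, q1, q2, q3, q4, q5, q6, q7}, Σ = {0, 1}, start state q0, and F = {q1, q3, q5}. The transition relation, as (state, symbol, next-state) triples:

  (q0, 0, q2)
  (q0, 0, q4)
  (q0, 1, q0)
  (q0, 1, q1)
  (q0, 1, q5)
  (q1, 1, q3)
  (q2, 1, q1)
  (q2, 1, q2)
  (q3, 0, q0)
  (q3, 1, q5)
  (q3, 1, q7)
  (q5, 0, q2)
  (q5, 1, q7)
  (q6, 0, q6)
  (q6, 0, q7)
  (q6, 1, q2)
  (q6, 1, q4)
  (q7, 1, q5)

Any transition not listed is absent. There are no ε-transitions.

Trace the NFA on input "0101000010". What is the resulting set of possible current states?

∅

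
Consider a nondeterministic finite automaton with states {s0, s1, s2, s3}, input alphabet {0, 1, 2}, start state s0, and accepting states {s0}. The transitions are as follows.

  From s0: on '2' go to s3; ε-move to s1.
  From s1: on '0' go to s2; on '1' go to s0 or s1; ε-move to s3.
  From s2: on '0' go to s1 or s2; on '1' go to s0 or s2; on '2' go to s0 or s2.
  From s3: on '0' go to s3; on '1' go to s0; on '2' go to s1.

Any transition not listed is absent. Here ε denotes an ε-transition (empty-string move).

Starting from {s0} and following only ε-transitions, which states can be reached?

{s0, s1, s3}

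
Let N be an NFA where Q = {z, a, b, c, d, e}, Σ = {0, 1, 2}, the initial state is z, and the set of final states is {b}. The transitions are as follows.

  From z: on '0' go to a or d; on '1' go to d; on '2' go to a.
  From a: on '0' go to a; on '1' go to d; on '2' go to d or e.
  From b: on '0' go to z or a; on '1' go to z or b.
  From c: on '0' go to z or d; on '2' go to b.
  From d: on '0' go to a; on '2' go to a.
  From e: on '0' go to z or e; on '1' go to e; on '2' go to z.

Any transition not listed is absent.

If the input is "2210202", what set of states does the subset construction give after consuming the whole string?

{a, d, e}

Start in {z}.
Read '2': {z} → {a}.
Read '2': {a} → {d, e}.
Read '1': {d, e} → {e}.
Read '0': {e} → {z, e}.
Read '2': {z, e} → {z, a}.
Read '0': {z, a} → {a, d}.
Read '2': {a, d} → {a, d, e}.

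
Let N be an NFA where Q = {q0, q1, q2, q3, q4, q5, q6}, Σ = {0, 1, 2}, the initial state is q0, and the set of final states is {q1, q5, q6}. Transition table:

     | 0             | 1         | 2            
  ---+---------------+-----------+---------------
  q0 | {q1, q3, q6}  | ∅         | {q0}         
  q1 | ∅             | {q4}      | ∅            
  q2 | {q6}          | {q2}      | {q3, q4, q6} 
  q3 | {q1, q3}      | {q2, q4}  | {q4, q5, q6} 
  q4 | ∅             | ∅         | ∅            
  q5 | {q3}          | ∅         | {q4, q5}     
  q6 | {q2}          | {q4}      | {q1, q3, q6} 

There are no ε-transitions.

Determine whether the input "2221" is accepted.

No

Start in {q0}.
Read '2': q0→{q0}; now {q0}.
Read '2': q0→{q0}; now {q0}.
Read '2': q0→{q0}; now {q0}.
Read '1': q0→∅; now ∅.
The final set ∅ contains no accepting state.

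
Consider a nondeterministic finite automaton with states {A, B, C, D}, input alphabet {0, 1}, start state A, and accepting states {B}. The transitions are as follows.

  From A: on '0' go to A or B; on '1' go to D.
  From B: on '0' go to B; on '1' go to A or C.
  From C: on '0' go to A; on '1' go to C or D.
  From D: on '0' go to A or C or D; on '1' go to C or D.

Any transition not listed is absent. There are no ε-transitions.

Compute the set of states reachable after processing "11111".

{C, D}

Start in {A}.
Read '1': A→{D}; now {D}.
Read '1': D→{C, D}; now {C, D}.
Read '1': C→{C, D}, D→{C, D}; now {C, D}.
Read '1': C→{C, D}, D→{C, D}; now {C, D}.
Read '1': C→{C, D}, D→{C, D}; now {C, D}.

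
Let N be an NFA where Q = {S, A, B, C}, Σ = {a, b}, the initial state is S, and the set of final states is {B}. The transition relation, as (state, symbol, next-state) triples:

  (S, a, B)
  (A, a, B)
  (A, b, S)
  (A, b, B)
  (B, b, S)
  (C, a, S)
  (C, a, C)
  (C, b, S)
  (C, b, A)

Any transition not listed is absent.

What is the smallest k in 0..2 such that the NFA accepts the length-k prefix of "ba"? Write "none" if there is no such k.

none

Start in {S}.
Read 'b': S→∅; now ∅.
The set is empty and remains empty for the remaining 1 symbol.
No reachable set along the way intersects F.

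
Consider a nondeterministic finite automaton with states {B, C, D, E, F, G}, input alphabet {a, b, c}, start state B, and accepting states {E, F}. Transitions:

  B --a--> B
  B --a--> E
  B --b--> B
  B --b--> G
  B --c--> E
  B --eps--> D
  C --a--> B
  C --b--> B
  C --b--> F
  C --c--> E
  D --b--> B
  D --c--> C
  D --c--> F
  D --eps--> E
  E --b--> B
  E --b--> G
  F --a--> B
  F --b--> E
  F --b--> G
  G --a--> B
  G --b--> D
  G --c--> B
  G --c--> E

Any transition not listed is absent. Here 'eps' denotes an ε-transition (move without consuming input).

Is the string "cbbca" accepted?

Start: ε-closure({B}) = {B, D, E}.
Read 'c': B→{E}, D→{C, F}, E→∅; now {C, E, F}.
Read 'b': C→{B, F}, E→{B, G}, F→{E, G}; union {B, E, F, G}; ε-closure = {B, D, E, F, G}.
Read 'b': B→{B, G}, D→{B}, E→{B, G}, F→{E, G}, G→{D}; now {B, D, E, G}.
Read 'c': B→{E}, D→{C, F}, E→∅, G→{B, E}; union {B, C, E, F}; ε-closure = {B, C, D, E, F}.
Read 'a': B→{B, E}, C→{B}, D→∅, E→∅, F→{B}; union {B, E}; ε-closure = {B, D, E}.
The final set {B, D, E} contains the accepting state E.

Yes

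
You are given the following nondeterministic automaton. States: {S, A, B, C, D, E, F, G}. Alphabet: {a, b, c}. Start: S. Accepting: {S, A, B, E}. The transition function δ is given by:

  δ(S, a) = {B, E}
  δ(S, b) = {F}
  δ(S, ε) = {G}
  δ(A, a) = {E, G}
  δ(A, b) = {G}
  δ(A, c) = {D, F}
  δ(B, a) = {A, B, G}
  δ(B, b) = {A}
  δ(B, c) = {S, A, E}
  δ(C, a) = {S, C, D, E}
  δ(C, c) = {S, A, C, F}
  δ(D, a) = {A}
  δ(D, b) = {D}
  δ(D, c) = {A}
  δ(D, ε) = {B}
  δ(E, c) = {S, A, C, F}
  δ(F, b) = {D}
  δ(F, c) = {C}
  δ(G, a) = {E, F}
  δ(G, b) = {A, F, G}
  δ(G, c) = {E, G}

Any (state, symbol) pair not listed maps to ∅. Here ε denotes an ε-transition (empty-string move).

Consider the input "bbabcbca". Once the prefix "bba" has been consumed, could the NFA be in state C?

No

Start: ε-closure({S}) = {S, G}.
Read 'b': {S, G} → {A, F, G}.
Read 'b': {A, F, G} → {A, B, D, F, G}.
Read 'a': {A, B, D, F, G} → {A, B, E, F, G}.
State C is not in {A, B, E, F, G}.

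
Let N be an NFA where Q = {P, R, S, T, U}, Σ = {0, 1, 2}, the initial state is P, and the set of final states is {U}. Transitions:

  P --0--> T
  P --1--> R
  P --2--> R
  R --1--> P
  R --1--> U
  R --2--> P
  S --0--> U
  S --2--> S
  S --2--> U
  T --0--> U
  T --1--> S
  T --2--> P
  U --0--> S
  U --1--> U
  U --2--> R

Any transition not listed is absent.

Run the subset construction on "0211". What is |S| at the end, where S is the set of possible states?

Start in {P}.
Read '0': P→{T}; now {T}.
Read '2': T→{P}; now {P}.
Read '1': P→{R}; now {R}.
Read '1': R→{P, U}; now {P, U}.
That set has 2 states.

2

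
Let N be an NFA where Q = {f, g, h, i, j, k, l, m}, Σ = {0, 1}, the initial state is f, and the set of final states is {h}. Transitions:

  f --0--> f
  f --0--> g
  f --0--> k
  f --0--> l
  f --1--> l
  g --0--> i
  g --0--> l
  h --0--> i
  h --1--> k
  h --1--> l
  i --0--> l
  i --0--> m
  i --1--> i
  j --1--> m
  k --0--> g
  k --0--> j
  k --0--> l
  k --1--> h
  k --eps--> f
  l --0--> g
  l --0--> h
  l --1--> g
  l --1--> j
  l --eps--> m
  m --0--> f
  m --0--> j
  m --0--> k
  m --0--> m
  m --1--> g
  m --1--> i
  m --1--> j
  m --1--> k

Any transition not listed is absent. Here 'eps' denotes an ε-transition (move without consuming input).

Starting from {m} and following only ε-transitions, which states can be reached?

{m}

Begin with {m}.
No ε-moves leave this set, so the closure equals the set itself.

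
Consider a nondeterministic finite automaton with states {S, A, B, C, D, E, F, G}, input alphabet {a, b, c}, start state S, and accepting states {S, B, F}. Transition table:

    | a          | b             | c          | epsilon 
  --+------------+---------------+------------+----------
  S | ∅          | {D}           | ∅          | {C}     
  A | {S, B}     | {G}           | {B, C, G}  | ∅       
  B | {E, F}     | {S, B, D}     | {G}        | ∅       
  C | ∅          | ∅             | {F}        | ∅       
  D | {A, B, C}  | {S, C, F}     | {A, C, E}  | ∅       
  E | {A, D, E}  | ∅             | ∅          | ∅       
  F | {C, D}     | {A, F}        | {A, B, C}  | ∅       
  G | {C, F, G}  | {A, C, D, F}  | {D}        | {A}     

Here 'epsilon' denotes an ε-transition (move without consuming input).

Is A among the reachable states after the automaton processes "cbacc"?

Start: ε-closure({S}) = {S, C}.
Read 'c': S→∅, C→{F}; now {F}.
Read 'b': F→{A, F}; now {A, F}.
Read 'a': A→{S, B}, F→{C, D}; now {S, B, C, D}.
Read 'c': S→∅, B→{G}, C→{F}, D→{A, C, E}; now {A, C, E, F, G}.
Read 'c': A→{B, C, G}, C→{F}, E→∅, F→{A, B, C}, G→{D}; now {A, B, C, D, F, G}.
State A is in {A, B, C, D, F, G}.

Yes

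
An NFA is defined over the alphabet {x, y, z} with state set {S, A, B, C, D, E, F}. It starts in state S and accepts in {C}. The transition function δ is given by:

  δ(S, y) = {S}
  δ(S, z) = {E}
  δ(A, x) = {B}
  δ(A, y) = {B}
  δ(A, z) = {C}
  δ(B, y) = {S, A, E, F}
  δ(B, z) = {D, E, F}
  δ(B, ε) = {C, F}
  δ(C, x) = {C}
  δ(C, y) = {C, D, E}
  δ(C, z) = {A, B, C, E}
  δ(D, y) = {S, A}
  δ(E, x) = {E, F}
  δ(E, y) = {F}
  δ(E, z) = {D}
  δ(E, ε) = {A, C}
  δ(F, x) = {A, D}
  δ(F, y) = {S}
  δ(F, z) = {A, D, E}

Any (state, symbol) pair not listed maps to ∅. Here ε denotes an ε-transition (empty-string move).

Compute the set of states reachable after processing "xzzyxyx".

∅

Start in {S}.
Read 'x': {S} → ∅.
The set is empty and remains empty for the remaining 6 symbols.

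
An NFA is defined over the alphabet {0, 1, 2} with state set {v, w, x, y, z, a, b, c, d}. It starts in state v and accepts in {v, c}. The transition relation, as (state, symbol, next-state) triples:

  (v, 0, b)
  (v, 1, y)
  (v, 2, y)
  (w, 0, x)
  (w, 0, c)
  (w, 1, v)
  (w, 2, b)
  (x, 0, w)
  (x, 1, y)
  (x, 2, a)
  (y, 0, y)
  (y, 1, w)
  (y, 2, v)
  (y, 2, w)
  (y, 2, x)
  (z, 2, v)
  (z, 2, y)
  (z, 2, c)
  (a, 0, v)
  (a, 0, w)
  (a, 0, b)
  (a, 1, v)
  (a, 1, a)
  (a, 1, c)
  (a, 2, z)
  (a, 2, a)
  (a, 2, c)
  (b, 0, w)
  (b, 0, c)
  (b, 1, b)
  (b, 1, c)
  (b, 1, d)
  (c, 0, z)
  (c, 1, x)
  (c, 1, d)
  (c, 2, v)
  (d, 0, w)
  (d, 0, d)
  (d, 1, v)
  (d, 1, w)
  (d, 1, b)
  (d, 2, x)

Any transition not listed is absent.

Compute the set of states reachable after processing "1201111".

{v, w, x, y, b, c, d}

Start in {v}.
Read '1': {v} → {y}.
Read '2': {y} → {v, w, x}.
Read '0': {v, w, x} → {w, x, b, c}.
Read '1': {w, x, b, c} → {v, x, y, b, c, d}.
Read '1': {v, x, y, b, c, d} → {v, w, x, y, b, c, d}.
Read '1': {v, w, x, y, b, c, d} → {v, w, x, y, b, c, d}.
Read '1': {v, w, x, y, b, c, d} → {v, w, x, y, b, c, d}.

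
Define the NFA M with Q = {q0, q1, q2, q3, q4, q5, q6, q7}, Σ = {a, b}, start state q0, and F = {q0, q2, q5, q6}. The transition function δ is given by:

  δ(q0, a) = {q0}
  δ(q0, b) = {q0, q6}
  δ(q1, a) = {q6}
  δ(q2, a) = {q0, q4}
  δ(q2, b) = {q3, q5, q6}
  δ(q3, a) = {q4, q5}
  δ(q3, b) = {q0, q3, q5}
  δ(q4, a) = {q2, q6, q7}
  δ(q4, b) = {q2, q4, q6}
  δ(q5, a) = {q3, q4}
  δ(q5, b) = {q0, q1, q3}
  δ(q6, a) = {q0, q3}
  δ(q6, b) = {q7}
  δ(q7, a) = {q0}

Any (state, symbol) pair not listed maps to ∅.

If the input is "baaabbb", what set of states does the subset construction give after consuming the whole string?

{q0, q1, q2, q3, q4, q5, q6, q7}

Start in {q0}.
Read 'b': {q0} → {q0, q6}.
Read 'a': {q0, q6} → {q0, q3}.
Read 'a': {q0, q3} → {q0, q4, q5}.
Read 'a': {q0, q4, q5} → {q0, q2, q3, q4, q6, q7}.
Read 'b': {q0, q2, q3, q4, q6, q7} → {q0, q2, q3, q4, q5, q6, q7}.
Read 'b': {q0, q2, q3, q4, q5, q6, q7} → {q0, q1, q2, q3, q4, q5, q6, q7}.
Read 'b': {q0, q1, q2, q3, q4, q5, q6, q7} → {q0, q1, q2, q3, q4, q5, q6, q7}.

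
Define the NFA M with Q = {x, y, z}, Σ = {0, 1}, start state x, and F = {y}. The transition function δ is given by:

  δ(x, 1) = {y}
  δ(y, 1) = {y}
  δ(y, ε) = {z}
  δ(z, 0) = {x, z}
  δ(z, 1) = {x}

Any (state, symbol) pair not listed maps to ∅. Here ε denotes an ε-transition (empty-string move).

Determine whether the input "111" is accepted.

Start in {x}.
Read '1': {x} → {y, z}.
Read '1': {y, z} → {x, y, z}.
Read '1': {x, y, z} → {x, y, z}.
The final set {x, y, z} contains the accepting state y.

Yes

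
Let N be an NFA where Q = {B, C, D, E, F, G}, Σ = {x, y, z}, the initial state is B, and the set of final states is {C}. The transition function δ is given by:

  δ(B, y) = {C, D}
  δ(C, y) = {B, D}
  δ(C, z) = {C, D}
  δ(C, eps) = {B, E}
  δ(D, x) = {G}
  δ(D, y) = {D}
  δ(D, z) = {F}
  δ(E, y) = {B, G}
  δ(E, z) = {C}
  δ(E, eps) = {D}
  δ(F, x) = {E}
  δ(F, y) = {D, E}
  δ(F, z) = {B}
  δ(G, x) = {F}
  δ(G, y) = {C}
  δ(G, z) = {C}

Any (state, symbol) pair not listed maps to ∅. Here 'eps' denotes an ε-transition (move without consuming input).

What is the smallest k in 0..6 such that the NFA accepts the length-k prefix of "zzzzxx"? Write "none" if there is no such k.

Start in {B}.
Read 'z': B→∅; now ∅.
The set is empty and remains empty for the remaining 5 symbols.
No reachable set along the way intersects F.

none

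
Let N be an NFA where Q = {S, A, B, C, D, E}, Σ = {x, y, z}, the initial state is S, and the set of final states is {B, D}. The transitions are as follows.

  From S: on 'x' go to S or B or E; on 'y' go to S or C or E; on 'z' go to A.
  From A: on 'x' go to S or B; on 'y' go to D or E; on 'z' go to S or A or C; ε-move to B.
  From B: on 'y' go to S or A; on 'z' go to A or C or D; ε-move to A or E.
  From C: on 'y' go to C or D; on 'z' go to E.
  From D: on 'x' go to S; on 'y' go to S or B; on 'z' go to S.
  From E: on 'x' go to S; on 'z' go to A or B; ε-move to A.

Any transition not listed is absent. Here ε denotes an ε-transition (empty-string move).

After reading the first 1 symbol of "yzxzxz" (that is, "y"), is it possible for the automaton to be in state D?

No

Start in {S}.
Read 'y': {S} → {S, A, B, C, E}.
State D is not in {S, A, B, C, E}.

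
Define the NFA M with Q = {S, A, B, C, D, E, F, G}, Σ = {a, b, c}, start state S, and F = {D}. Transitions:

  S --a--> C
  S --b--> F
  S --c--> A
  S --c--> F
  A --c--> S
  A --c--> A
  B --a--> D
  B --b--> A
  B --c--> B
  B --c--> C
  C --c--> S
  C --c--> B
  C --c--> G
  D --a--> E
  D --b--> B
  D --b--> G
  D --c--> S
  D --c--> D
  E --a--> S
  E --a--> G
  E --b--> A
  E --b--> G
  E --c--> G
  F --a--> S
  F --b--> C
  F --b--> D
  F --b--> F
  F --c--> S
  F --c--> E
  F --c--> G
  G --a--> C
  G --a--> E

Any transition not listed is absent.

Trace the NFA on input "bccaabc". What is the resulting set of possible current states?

Start in {S}.
Read 'b': {S} → {F}.
Read 'c': {F} → {S, E, G}.
Read 'c': {S, E, G} → {A, F, G}.
Read 'a': {A, F, G} → {S, C, E}.
Read 'a': {S, C, E} → {S, C, G}.
Read 'b': {S, C, G} → {F}.
Read 'c': {F} → {S, E, G}.

{S, E, G}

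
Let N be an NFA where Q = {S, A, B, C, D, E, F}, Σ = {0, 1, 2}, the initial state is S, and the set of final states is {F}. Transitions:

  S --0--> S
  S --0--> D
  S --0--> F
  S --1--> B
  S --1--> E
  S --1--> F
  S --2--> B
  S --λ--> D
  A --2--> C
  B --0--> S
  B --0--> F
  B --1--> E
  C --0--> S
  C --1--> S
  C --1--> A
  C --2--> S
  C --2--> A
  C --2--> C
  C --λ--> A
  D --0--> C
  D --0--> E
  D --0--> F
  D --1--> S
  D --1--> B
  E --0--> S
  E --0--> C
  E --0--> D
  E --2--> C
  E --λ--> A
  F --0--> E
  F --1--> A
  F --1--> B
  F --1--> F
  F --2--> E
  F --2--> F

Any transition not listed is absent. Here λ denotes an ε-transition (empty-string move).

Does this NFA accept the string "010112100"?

Yes

Start: ε-closure({S}) = {S, D}.
Read '0': S→{S, D, F}, D→{C, E, F}; union {S, C, D, E, F}; ε-closure = {S, A, C, D, E, F}.
Read '1': S→{B, E, F}, A→∅, C→{S, A}, D→{S, B}, E→∅, F→{A, B, F}; union {S, A, B, E, F}; ε-closure = {S, A, B, D, E, F}.
Read '0': S→{S, D, F}, A→∅, B→{S, F}, D→{C, E, F}, E→{S, C, D}, F→{E}; union {S, C, D, E, F}; ε-closure = {S, A, C, D, E, F}.
Read '1': S→{B, E, F}, A→∅, C→{S, A}, D→{S, B}, E→∅, F→{A, B, F}; union {S, A, B, E, F}; ε-closure = {S, A, B, D, E, F}.
Read '1': S→{B, E, F}, A→∅, B→{E}, D→{S, B}, E→∅, F→{A, B, F}; union {S, A, B, E, F}; ε-closure = {S, A, B, D, E, F}.
Read '2': S→{B}, A→{C}, B→∅, D→∅, E→{C}, F→{E, F}; union {B, C, E, F}; ε-closure = {A, B, C, E, F}.
Read '1': A→∅, B→{E}, C→{S, A}, E→∅, F→{A, B, F}; union {S, A, B, E, F}; ε-closure = {S, A, B, D, E, F}.
Read '0': S→{S, D, F}, A→∅, B→{S, F}, D→{C, E, F}, E→{S, C, D}, F→{E}; union {S, C, D, E, F}; ε-closure = {S, A, C, D, E, F}.
Read '0': S→{S, D, F}, A→∅, C→{S}, D→{C, E, F}, E→{S, C, D}, F→{E}; union {S, C, D, E, F}; ε-closure = {S, A, C, D, E, F}.
The final set {S, A, C, D, E, F} contains the accepting state F.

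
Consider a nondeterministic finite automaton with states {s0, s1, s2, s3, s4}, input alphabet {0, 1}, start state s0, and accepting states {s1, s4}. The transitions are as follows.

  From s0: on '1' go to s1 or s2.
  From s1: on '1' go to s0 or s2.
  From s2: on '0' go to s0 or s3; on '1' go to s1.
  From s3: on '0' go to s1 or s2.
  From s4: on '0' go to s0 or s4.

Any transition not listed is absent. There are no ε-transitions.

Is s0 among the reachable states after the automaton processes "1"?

No

Start in {s0}.
Read '1': s0→{s1, s2}; now {s1, s2}.
State s0 is not in {s1, s2}.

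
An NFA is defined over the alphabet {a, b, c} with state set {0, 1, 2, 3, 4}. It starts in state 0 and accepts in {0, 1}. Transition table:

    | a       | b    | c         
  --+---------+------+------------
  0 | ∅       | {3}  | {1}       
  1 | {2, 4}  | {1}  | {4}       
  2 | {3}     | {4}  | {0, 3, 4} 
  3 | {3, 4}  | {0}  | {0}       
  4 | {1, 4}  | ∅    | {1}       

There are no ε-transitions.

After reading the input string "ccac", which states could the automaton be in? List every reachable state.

{1, 4}

Start in {0}.
Read 'c': 0→{1}; now {1}.
Read 'c': 1→{4}; now {4}.
Read 'a': 4→{1, 4}; now {1, 4}.
Read 'c': 1→{4}, 4→{1}; now {1, 4}.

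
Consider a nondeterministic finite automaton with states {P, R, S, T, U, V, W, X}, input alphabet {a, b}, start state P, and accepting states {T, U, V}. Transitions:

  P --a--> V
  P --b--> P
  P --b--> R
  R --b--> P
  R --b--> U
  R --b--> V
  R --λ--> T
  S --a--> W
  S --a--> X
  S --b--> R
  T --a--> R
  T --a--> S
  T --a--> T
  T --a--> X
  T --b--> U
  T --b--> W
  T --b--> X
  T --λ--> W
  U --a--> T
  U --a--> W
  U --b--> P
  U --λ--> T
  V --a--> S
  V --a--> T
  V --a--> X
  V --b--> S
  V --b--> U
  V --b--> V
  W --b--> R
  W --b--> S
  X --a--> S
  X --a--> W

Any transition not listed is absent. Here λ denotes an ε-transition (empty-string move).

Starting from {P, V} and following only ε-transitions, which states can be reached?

Begin with {P, V}.
No ε-moves leave this set, so the closure equals the set itself.

{P, V}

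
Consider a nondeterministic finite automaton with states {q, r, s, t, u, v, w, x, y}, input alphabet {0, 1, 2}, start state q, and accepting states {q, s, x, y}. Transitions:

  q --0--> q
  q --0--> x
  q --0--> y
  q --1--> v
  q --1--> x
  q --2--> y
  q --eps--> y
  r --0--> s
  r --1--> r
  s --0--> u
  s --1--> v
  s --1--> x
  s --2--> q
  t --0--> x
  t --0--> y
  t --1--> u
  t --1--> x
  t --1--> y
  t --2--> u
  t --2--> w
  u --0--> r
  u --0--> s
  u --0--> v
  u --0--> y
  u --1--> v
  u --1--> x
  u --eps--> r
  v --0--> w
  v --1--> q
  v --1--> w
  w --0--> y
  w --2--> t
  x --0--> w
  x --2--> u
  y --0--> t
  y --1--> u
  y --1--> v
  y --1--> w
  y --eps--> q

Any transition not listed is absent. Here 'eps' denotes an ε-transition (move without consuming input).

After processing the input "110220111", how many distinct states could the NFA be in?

7

Start: ε-closure({q}) = {q, y}.
Read '1': {q, y} → {r, u, v, w, x}.
Read '1': {r, u, v, w, x} → {q, r, v, w, x, y}.
Read '0': {q, r, v, w, x, y} → {q, s, t, w, x, y}.
Read '2': {q, s, t, w, x, y} → {q, r, t, u, w, y}.
Read '2': {q, r, t, u, w, y} → {q, r, t, u, w, y}.
Read '0': {q, r, t, u, w, y} → {q, r, s, t, v, x, y}.
Read '1': {q, r, s, t, v, x, y} → {q, r, u, v, w, x, y}.
Read '1': {q, r, u, v, w, x, y} → {q, r, u, v, w, x, y}.
Read '1': {q, r, u, v, w, x, y} → {q, r, u, v, w, x, y}.
That set has 7 states.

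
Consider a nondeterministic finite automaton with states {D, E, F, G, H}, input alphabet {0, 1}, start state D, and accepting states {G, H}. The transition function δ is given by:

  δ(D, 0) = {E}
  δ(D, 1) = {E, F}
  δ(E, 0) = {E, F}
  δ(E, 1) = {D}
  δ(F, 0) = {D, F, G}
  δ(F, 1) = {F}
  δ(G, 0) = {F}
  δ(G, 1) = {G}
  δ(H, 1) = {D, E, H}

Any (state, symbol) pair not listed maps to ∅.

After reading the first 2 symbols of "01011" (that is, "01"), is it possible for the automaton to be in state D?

Yes

Start in {D}.
Read '0': {D} → {E}.
Read '1': {E} → {D}.
State D is in {D}.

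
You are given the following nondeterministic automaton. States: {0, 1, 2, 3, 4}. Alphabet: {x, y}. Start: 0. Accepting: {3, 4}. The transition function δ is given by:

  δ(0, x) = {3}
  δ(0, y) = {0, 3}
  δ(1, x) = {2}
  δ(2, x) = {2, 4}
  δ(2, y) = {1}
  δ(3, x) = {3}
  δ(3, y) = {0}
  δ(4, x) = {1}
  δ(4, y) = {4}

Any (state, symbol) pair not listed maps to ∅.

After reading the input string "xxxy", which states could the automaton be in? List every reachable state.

{0}

Start in {0}.
Read 'x': {0} → {3}.
Read 'x': {3} → {3}.
Read 'x': {3} → {3}.
Read 'y': {3} → {0}.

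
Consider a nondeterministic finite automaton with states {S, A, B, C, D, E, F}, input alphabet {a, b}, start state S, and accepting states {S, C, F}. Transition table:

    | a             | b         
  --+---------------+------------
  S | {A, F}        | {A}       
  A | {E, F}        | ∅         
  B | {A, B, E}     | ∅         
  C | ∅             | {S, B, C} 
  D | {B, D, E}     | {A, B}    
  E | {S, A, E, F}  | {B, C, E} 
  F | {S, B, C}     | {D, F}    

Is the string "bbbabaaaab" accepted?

No

Start in {S}.
Read 'b': S→{A}; now {A}.
Read 'b': A→∅; now ∅.
The set is empty and remains empty for the remaining 8 symbols.
The final set ∅ contains no accepting state.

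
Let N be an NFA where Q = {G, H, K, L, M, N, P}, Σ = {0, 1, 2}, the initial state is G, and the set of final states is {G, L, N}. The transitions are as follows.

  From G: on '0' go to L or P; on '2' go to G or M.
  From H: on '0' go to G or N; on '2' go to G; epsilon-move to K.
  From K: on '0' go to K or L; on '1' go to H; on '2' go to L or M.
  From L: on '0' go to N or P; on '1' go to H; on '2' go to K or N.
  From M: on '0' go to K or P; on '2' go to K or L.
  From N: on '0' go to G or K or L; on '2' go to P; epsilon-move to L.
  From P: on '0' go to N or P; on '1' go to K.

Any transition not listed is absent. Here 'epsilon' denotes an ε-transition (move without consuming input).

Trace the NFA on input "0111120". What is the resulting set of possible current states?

Start in {G}.
Read '0': G→{L, P}; now {L, P}.
Read '1': L→{H}, P→{K}; now {H, K}.
Read '1': H→∅, K→{H}; union {H}; ε-closure = {H, K}.
Read '1': H→∅, K→{H}; union {H}; ε-closure = {H, K}.
Read '1': H→∅, K→{H}; union {H}; ε-closure = {H, K}.
Read '2': H→{G}, K→{L, M}; now {G, L, M}.
Read '0': G→{L, P}, L→{N, P}, M→{K, P}; now {K, L, N, P}.

{K, L, N, P}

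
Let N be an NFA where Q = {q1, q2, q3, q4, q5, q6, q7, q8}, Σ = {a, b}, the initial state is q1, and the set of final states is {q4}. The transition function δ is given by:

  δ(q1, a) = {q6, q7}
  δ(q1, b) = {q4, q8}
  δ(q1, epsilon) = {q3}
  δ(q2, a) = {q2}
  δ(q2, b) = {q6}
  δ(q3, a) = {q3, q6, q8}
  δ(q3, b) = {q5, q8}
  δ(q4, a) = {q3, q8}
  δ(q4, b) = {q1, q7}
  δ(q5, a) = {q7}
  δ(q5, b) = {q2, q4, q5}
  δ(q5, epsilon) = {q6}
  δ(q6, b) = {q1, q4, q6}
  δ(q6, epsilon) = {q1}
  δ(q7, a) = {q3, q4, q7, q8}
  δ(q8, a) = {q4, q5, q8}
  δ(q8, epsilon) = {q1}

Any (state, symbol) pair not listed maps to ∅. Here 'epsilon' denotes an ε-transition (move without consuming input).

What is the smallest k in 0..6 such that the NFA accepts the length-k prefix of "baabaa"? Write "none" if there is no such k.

1

Start: ε-closure({q1}) = {q1, q3}.
Read 'b': {q1, q3} → {q1, q3, q4, q5, q6, q8}.
None of the earlier sets intersect F, but {q1, q3, q4, q5, q6, q8} does.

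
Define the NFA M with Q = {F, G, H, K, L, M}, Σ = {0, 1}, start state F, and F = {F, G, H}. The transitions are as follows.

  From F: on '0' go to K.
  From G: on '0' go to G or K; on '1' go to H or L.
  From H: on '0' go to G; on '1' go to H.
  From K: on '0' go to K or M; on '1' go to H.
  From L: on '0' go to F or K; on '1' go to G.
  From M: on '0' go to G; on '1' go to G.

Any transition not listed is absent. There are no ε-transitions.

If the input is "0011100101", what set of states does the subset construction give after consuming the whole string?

Start in {F}.
Read '0': {F} → {K}.
Read '0': {K} → {K, M}.
Read '1': {K, M} → {G, H}.
Read '1': {G, H} → {H, L}.
Read '1': {H, L} → {G, H}.
Read '0': {G, H} → {G, K}.
Read '0': {G, K} → {G, K, M}.
Read '1': {G, K, M} → {G, H, L}.
Read '0': {G, H, L} → {F, G, K}.
Read '1': {F, G, K} → {H, L}.

{H, L}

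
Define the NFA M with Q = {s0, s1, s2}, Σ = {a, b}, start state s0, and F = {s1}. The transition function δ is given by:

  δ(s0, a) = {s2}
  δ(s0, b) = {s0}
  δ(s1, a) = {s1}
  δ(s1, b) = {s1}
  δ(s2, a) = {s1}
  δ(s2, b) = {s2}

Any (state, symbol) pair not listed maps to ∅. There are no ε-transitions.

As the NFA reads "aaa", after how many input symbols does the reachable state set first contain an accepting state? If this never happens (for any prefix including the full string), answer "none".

2

Start in {s0}.
Read 'a': {s0} → {s2}.
Read 'a': {s2} → {s1}.
None of the earlier sets intersect F, but {s1} does.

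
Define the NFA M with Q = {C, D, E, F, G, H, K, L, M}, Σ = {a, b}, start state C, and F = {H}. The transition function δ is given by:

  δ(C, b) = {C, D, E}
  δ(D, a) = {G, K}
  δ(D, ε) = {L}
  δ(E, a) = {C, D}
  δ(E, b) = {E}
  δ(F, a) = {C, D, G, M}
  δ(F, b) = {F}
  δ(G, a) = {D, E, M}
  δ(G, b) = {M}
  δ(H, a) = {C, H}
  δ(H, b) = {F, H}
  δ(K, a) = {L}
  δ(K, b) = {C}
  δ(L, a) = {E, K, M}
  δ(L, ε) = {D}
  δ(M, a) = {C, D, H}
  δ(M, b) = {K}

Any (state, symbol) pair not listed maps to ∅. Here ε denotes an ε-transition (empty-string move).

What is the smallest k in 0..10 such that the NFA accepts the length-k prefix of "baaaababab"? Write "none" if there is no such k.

3

Start in {C}.
Read 'b': C→{C, D, E}; union {C, D, E}; ε-closure = {C, D, E, L}.
Read 'a': C→∅, D→{G, K}, E→{C, D}, L→{E, K, M}; union {C, D, E, G, K, M}; ε-closure = {C, D, E, G, K, L, M}.
Read 'a': C→∅, D→{G, K}, E→{C, D}, G→{D, E, M}, K→{L}, L→{E, K, M}, M→{C, D, H}; now {C, D, E, G, H, K, L, M}.
None of the earlier sets intersect F, but {C, D, E, G, H, K, L, M} does.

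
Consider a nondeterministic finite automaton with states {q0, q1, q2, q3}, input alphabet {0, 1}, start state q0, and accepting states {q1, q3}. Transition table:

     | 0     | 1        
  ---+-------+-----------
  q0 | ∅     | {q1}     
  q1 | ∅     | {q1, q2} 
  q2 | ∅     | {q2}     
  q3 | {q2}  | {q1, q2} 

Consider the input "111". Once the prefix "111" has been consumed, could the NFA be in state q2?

Yes

Start in {q0}.
Read '1': {q0} → {q1}.
Read '1': {q1} → {q1, q2}.
Read '1': {q1, q2} → {q1, q2}.
State q2 is in {q1, q2}.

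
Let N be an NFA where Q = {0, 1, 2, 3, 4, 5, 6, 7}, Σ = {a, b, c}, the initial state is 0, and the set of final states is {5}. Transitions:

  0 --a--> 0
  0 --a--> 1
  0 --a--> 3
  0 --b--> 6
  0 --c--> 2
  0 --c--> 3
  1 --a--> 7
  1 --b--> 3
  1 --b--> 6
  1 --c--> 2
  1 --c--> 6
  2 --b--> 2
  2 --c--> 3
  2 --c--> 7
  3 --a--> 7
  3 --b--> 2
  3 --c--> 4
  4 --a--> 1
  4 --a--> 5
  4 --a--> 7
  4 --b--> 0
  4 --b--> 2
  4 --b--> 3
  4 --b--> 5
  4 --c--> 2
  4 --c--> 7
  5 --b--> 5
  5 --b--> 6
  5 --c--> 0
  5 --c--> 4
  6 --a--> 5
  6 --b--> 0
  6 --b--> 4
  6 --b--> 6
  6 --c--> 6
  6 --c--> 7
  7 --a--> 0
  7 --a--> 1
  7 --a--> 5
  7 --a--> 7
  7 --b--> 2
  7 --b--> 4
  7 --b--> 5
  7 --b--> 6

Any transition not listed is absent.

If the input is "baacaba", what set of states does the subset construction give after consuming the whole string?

Start in {0}.
Read 'b': 0→{6}; now {6}.
Read 'a': 6→{5}; now {5}.
Read 'a': 5→∅; now ∅.
The set is empty and remains empty for the remaining 4 symbols.

∅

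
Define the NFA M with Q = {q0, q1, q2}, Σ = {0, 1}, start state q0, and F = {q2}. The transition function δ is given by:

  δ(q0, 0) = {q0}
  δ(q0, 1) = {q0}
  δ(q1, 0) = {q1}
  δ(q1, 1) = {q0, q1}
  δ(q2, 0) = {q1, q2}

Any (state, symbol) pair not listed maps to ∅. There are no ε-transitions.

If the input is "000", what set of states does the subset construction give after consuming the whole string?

{q0}

Start in {q0}.
Read '0': {q0} → {q0}.
Read '0': {q0} → {q0}.
Read '0': {q0} → {q0}.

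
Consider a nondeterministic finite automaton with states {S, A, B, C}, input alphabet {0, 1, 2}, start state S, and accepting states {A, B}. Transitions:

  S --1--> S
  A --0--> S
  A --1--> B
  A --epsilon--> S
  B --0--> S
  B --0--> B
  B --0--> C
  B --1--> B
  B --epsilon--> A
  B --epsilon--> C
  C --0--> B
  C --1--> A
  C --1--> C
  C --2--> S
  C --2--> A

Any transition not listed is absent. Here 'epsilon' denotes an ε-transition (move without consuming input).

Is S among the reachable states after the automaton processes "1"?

Yes

Start in {S}.
Read '1': {S} → {S}.
State S is in {S}.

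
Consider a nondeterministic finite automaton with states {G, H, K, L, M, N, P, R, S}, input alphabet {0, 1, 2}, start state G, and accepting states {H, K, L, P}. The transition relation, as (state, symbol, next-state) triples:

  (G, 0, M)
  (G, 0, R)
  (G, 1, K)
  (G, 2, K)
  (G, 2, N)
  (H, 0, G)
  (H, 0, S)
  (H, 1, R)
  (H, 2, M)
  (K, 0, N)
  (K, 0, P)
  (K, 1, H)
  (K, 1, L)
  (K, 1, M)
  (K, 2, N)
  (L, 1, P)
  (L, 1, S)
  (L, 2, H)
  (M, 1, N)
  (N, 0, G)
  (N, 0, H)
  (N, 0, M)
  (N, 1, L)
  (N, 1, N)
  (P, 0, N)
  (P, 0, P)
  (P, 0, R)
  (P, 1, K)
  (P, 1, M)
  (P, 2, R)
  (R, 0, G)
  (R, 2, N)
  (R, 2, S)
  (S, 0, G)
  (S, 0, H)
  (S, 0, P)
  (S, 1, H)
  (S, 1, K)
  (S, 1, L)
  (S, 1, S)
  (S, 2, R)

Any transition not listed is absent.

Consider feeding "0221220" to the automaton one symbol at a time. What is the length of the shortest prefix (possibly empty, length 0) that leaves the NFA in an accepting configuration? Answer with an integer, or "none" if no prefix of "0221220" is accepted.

none

Start in {G}.
Read '0': {G} → {M, R}.
Read '2': {M, R} → {N, S}.
Read '2': {N, S} → {R}.
Read '1': {R} → ∅.
The set is empty and remains empty for the remaining 3 symbols.
No reachable set along the way intersects F.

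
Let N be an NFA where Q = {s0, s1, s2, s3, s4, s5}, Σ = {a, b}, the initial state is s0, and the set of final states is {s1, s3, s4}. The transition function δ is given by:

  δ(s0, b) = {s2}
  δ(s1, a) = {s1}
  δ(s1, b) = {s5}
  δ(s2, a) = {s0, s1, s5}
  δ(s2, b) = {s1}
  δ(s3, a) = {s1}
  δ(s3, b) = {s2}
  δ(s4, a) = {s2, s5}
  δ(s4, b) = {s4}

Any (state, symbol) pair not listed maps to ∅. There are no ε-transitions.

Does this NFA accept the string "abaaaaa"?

No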